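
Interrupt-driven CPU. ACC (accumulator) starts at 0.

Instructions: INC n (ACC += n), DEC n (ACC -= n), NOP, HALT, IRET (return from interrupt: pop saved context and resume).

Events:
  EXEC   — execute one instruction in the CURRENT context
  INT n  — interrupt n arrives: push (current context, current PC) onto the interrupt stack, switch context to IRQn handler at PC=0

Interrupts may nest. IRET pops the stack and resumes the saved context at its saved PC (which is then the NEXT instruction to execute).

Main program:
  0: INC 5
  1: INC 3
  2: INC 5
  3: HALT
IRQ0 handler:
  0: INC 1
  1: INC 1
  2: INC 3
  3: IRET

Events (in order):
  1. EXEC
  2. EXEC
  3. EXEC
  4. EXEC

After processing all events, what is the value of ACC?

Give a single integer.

Answer: 13

Derivation:
Event 1 (EXEC): [MAIN] PC=0: INC 5 -> ACC=5
Event 2 (EXEC): [MAIN] PC=1: INC 3 -> ACC=8
Event 3 (EXEC): [MAIN] PC=2: INC 5 -> ACC=13
Event 4 (EXEC): [MAIN] PC=3: HALT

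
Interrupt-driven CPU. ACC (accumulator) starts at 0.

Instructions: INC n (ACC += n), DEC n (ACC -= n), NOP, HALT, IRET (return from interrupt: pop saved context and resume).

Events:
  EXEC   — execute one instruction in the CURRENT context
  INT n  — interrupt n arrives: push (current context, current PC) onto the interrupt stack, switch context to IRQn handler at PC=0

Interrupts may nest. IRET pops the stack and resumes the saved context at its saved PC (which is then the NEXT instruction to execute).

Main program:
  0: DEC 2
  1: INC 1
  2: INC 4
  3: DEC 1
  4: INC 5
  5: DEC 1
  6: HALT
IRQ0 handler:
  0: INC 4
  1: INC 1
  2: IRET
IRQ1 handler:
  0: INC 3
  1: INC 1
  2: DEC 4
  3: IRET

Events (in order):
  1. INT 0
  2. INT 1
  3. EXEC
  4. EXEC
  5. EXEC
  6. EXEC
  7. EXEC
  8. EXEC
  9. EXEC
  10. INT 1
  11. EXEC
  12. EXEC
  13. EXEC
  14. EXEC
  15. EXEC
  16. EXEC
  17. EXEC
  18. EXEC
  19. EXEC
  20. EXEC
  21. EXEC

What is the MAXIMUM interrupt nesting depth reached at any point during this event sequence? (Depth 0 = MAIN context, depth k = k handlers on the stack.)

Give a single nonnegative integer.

Answer: 2

Derivation:
Event 1 (INT 0): INT 0 arrives: push (MAIN, PC=0), enter IRQ0 at PC=0 (depth now 1) [depth=1]
Event 2 (INT 1): INT 1 arrives: push (IRQ0, PC=0), enter IRQ1 at PC=0 (depth now 2) [depth=2]
Event 3 (EXEC): [IRQ1] PC=0: INC 3 -> ACC=3 [depth=2]
Event 4 (EXEC): [IRQ1] PC=1: INC 1 -> ACC=4 [depth=2]
Event 5 (EXEC): [IRQ1] PC=2: DEC 4 -> ACC=0 [depth=2]
Event 6 (EXEC): [IRQ1] PC=3: IRET -> resume IRQ0 at PC=0 (depth now 1) [depth=1]
Event 7 (EXEC): [IRQ0] PC=0: INC 4 -> ACC=4 [depth=1]
Event 8 (EXEC): [IRQ0] PC=1: INC 1 -> ACC=5 [depth=1]
Event 9 (EXEC): [IRQ0] PC=2: IRET -> resume MAIN at PC=0 (depth now 0) [depth=0]
Event 10 (INT 1): INT 1 arrives: push (MAIN, PC=0), enter IRQ1 at PC=0 (depth now 1) [depth=1]
Event 11 (EXEC): [IRQ1] PC=0: INC 3 -> ACC=8 [depth=1]
Event 12 (EXEC): [IRQ1] PC=1: INC 1 -> ACC=9 [depth=1]
Event 13 (EXEC): [IRQ1] PC=2: DEC 4 -> ACC=5 [depth=1]
Event 14 (EXEC): [IRQ1] PC=3: IRET -> resume MAIN at PC=0 (depth now 0) [depth=0]
Event 15 (EXEC): [MAIN] PC=0: DEC 2 -> ACC=3 [depth=0]
Event 16 (EXEC): [MAIN] PC=1: INC 1 -> ACC=4 [depth=0]
Event 17 (EXEC): [MAIN] PC=2: INC 4 -> ACC=8 [depth=0]
Event 18 (EXEC): [MAIN] PC=3: DEC 1 -> ACC=7 [depth=0]
Event 19 (EXEC): [MAIN] PC=4: INC 5 -> ACC=12 [depth=0]
Event 20 (EXEC): [MAIN] PC=5: DEC 1 -> ACC=11 [depth=0]
Event 21 (EXEC): [MAIN] PC=6: HALT [depth=0]
Max depth observed: 2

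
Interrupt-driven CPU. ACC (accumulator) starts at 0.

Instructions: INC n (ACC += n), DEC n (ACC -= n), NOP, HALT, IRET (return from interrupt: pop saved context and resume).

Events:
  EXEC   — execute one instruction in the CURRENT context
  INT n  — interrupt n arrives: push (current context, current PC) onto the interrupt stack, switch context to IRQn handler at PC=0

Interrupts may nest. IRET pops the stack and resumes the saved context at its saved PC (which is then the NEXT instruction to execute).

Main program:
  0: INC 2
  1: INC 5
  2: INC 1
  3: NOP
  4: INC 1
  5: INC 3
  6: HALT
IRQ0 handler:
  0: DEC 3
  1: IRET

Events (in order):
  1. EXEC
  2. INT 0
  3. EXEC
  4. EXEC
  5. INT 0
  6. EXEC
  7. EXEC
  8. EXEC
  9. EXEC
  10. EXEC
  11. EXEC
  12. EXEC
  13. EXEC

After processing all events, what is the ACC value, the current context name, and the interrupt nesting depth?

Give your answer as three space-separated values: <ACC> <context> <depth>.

Event 1 (EXEC): [MAIN] PC=0: INC 2 -> ACC=2
Event 2 (INT 0): INT 0 arrives: push (MAIN, PC=1), enter IRQ0 at PC=0 (depth now 1)
Event 3 (EXEC): [IRQ0] PC=0: DEC 3 -> ACC=-1
Event 4 (EXEC): [IRQ0] PC=1: IRET -> resume MAIN at PC=1 (depth now 0)
Event 5 (INT 0): INT 0 arrives: push (MAIN, PC=1), enter IRQ0 at PC=0 (depth now 1)
Event 6 (EXEC): [IRQ0] PC=0: DEC 3 -> ACC=-4
Event 7 (EXEC): [IRQ0] PC=1: IRET -> resume MAIN at PC=1 (depth now 0)
Event 8 (EXEC): [MAIN] PC=1: INC 5 -> ACC=1
Event 9 (EXEC): [MAIN] PC=2: INC 1 -> ACC=2
Event 10 (EXEC): [MAIN] PC=3: NOP
Event 11 (EXEC): [MAIN] PC=4: INC 1 -> ACC=3
Event 12 (EXEC): [MAIN] PC=5: INC 3 -> ACC=6
Event 13 (EXEC): [MAIN] PC=6: HALT

Answer: 6 MAIN 0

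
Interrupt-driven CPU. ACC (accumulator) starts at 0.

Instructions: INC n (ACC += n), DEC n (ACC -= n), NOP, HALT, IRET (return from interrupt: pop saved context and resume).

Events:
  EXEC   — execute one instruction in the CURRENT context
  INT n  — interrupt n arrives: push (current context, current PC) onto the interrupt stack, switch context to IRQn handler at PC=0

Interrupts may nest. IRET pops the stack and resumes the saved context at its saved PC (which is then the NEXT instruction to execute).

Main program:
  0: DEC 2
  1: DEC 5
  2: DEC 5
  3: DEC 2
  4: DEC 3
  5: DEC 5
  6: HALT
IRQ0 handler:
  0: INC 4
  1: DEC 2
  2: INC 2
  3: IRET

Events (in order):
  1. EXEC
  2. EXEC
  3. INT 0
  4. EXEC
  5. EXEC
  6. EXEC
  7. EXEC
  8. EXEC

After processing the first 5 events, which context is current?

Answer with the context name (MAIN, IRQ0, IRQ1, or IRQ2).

Event 1 (EXEC): [MAIN] PC=0: DEC 2 -> ACC=-2
Event 2 (EXEC): [MAIN] PC=1: DEC 5 -> ACC=-7
Event 3 (INT 0): INT 0 arrives: push (MAIN, PC=2), enter IRQ0 at PC=0 (depth now 1)
Event 4 (EXEC): [IRQ0] PC=0: INC 4 -> ACC=-3
Event 5 (EXEC): [IRQ0] PC=1: DEC 2 -> ACC=-5

Answer: IRQ0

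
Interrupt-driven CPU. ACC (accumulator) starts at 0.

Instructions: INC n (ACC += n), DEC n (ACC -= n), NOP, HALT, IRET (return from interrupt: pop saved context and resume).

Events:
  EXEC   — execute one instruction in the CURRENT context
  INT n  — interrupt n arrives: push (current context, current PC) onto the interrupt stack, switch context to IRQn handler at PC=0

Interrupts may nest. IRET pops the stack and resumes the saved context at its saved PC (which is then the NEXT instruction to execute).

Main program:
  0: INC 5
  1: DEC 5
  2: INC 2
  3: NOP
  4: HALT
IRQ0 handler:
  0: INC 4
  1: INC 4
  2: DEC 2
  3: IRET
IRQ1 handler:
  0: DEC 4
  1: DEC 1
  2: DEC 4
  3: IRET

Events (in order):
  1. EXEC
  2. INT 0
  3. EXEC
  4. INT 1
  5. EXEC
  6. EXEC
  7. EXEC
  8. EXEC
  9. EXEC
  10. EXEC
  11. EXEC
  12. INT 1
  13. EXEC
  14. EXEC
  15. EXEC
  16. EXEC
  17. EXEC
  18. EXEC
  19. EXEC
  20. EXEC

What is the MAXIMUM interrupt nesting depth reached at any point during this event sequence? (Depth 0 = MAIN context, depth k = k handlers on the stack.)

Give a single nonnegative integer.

Event 1 (EXEC): [MAIN] PC=0: INC 5 -> ACC=5 [depth=0]
Event 2 (INT 0): INT 0 arrives: push (MAIN, PC=1), enter IRQ0 at PC=0 (depth now 1) [depth=1]
Event 3 (EXEC): [IRQ0] PC=0: INC 4 -> ACC=9 [depth=1]
Event 4 (INT 1): INT 1 arrives: push (IRQ0, PC=1), enter IRQ1 at PC=0 (depth now 2) [depth=2]
Event 5 (EXEC): [IRQ1] PC=0: DEC 4 -> ACC=5 [depth=2]
Event 6 (EXEC): [IRQ1] PC=1: DEC 1 -> ACC=4 [depth=2]
Event 7 (EXEC): [IRQ1] PC=2: DEC 4 -> ACC=0 [depth=2]
Event 8 (EXEC): [IRQ1] PC=3: IRET -> resume IRQ0 at PC=1 (depth now 1) [depth=1]
Event 9 (EXEC): [IRQ0] PC=1: INC 4 -> ACC=4 [depth=1]
Event 10 (EXEC): [IRQ0] PC=2: DEC 2 -> ACC=2 [depth=1]
Event 11 (EXEC): [IRQ0] PC=3: IRET -> resume MAIN at PC=1 (depth now 0) [depth=0]
Event 12 (INT 1): INT 1 arrives: push (MAIN, PC=1), enter IRQ1 at PC=0 (depth now 1) [depth=1]
Event 13 (EXEC): [IRQ1] PC=0: DEC 4 -> ACC=-2 [depth=1]
Event 14 (EXEC): [IRQ1] PC=1: DEC 1 -> ACC=-3 [depth=1]
Event 15 (EXEC): [IRQ1] PC=2: DEC 4 -> ACC=-7 [depth=1]
Event 16 (EXEC): [IRQ1] PC=3: IRET -> resume MAIN at PC=1 (depth now 0) [depth=0]
Event 17 (EXEC): [MAIN] PC=1: DEC 5 -> ACC=-12 [depth=0]
Event 18 (EXEC): [MAIN] PC=2: INC 2 -> ACC=-10 [depth=0]
Event 19 (EXEC): [MAIN] PC=3: NOP [depth=0]
Event 20 (EXEC): [MAIN] PC=4: HALT [depth=0]
Max depth observed: 2

Answer: 2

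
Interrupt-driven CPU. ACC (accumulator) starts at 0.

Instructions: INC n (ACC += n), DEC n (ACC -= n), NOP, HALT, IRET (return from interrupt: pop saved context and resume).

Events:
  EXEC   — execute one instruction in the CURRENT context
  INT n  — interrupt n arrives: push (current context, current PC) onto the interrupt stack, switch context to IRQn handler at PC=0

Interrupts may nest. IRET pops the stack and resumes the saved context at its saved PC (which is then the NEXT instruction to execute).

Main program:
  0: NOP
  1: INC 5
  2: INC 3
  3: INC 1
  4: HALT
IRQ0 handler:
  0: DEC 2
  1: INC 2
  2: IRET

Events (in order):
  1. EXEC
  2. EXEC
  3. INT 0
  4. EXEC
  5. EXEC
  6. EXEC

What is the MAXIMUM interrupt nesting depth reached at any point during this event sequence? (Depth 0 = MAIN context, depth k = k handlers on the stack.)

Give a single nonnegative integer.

Event 1 (EXEC): [MAIN] PC=0: NOP [depth=0]
Event 2 (EXEC): [MAIN] PC=1: INC 5 -> ACC=5 [depth=0]
Event 3 (INT 0): INT 0 arrives: push (MAIN, PC=2), enter IRQ0 at PC=0 (depth now 1) [depth=1]
Event 4 (EXEC): [IRQ0] PC=0: DEC 2 -> ACC=3 [depth=1]
Event 5 (EXEC): [IRQ0] PC=1: INC 2 -> ACC=5 [depth=1]
Event 6 (EXEC): [IRQ0] PC=2: IRET -> resume MAIN at PC=2 (depth now 0) [depth=0]
Max depth observed: 1

Answer: 1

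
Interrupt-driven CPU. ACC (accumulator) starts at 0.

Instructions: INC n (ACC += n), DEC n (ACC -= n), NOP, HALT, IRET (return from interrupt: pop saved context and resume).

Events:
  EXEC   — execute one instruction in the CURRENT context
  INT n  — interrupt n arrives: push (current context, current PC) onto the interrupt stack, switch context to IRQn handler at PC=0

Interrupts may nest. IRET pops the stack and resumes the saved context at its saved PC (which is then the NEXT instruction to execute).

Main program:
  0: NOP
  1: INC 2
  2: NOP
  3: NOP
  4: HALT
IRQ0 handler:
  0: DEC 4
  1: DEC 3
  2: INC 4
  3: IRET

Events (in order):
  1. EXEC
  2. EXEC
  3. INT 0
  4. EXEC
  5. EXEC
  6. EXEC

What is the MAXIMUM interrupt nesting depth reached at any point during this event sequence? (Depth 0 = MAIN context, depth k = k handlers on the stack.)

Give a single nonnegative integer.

Event 1 (EXEC): [MAIN] PC=0: NOP [depth=0]
Event 2 (EXEC): [MAIN] PC=1: INC 2 -> ACC=2 [depth=0]
Event 3 (INT 0): INT 0 arrives: push (MAIN, PC=2), enter IRQ0 at PC=0 (depth now 1) [depth=1]
Event 4 (EXEC): [IRQ0] PC=0: DEC 4 -> ACC=-2 [depth=1]
Event 5 (EXEC): [IRQ0] PC=1: DEC 3 -> ACC=-5 [depth=1]
Event 6 (EXEC): [IRQ0] PC=2: INC 4 -> ACC=-1 [depth=1]
Max depth observed: 1

Answer: 1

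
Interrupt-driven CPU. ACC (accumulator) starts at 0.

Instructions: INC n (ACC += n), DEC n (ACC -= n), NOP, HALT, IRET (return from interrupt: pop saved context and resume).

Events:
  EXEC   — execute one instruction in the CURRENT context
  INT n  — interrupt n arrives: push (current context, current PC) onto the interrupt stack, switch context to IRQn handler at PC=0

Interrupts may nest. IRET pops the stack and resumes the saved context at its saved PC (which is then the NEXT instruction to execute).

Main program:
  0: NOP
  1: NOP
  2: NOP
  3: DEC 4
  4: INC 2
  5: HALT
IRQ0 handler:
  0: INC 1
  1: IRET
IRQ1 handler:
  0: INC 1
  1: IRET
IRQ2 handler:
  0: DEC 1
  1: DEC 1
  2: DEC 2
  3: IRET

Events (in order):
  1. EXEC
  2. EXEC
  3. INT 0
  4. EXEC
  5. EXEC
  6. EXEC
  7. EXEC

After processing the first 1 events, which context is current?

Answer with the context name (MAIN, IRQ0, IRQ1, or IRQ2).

Answer: MAIN

Derivation:
Event 1 (EXEC): [MAIN] PC=0: NOP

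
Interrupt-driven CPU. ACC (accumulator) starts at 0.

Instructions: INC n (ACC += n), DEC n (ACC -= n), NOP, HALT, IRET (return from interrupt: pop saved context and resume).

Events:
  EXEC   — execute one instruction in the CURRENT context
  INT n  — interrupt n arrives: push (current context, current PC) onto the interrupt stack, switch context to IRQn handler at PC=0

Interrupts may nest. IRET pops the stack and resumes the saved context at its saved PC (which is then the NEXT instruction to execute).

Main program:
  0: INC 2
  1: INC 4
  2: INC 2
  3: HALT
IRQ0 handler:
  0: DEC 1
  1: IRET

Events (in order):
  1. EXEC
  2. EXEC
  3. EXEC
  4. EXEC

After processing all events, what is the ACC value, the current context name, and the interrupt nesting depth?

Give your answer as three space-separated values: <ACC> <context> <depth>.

Answer: 8 MAIN 0

Derivation:
Event 1 (EXEC): [MAIN] PC=0: INC 2 -> ACC=2
Event 2 (EXEC): [MAIN] PC=1: INC 4 -> ACC=6
Event 3 (EXEC): [MAIN] PC=2: INC 2 -> ACC=8
Event 4 (EXEC): [MAIN] PC=3: HALT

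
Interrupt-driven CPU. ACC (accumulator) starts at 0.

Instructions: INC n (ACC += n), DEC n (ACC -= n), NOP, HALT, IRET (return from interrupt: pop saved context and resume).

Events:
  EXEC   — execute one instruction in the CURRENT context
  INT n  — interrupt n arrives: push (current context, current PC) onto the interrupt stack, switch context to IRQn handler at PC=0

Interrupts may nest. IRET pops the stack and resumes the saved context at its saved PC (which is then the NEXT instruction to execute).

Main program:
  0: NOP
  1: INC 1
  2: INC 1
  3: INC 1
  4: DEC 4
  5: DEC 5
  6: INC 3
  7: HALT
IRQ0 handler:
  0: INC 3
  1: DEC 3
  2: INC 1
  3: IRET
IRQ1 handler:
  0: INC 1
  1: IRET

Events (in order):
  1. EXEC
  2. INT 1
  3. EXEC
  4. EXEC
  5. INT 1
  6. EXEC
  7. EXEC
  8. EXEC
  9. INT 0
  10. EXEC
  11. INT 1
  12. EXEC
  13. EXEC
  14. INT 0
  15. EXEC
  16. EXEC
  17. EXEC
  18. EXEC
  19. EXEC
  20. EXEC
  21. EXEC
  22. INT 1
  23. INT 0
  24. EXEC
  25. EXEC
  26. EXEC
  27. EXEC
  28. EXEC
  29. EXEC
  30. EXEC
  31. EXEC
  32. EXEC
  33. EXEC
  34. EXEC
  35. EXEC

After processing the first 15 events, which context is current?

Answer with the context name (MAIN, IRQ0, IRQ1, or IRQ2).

Event 1 (EXEC): [MAIN] PC=0: NOP
Event 2 (INT 1): INT 1 arrives: push (MAIN, PC=1), enter IRQ1 at PC=0 (depth now 1)
Event 3 (EXEC): [IRQ1] PC=0: INC 1 -> ACC=1
Event 4 (EXEC): [IRQ1] PC=1: IRET -> resume MAIN at PC=1 (depth now 0)
Event 5 (INT 1): INT 1 arrives: push (MAIN, PC=1), enter IRQ1 at PC=0 (depth now 1)
Event 6 (EXEC): [IRQ1] PC=0: INC 1 -> ACC=2
Event 7 (EXEC): [IRQ1] PC=1: IRET -> resume MAIN at PC=1 (depth now 0)
Event 8 (EXEC): [MAIN] PC=1: INC 1 -> ACC=3
Event 9 (INT 0): INT 0 arrives: push (MAIN, PC=2), enter IRQ0 at PC=0 (depth now 1)
Event 10 (EXEC): [IRQ0] PC=0: INC 3 -> ACC=6
Event 11 (INT 1): INT 1 arrives: push (IRQ0, PC=1), enter IRQ1 at PC=0 (depth now 2)
Event 12 (EXEC): [IRQ1] PC=0: INC 1 -> ACC=7
Event 13 (EXEC): [IRQ1] PC=1: IRET -> resume IRQ0 at PC=1 (depth now 1)
Event 14 (INT 0): INT 0 arrives: push (IRQ0, PC=1), enter IRQ0 at PC=0 (depth now 2)
Event 15 (EXEC): [IRQ0] PC=0: INC 3 -> ACC=10

Answer: IRQ0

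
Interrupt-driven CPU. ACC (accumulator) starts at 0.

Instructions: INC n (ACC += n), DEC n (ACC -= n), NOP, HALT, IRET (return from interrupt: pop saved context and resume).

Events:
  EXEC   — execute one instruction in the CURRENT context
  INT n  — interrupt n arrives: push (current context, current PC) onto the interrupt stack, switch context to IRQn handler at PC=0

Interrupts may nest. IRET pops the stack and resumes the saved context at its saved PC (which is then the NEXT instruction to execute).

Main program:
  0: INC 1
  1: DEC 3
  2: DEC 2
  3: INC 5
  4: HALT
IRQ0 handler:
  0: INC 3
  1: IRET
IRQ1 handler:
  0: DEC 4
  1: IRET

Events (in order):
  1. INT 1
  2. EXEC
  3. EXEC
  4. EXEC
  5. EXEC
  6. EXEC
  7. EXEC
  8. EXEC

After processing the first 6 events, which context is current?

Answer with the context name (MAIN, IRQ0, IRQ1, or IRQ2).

Event 1 (INT 1): INT 1 arrives: push (MAIN, PC=0), enter IRQ1 at PC=0 (depth now 1)
Event 2 (EXEC): [IRQ1] PC=0: DEC 4 -> ACC=-4
Event 3 (EXEC): [IRQ1] PC=1: IRET -> resume MAIN at PC=0 (depth now 0)
Event 4 (EXEC): [MAIN] PC=0: INC 1 -> ACC=-3
Event 5 (EXEC): [MAIN] PC=1: DEC 3 -> ACC=-6
Event 6 (EXEC): [MAIN] PC=2: DEC 2 -> ACC=-8

Answer: MAIN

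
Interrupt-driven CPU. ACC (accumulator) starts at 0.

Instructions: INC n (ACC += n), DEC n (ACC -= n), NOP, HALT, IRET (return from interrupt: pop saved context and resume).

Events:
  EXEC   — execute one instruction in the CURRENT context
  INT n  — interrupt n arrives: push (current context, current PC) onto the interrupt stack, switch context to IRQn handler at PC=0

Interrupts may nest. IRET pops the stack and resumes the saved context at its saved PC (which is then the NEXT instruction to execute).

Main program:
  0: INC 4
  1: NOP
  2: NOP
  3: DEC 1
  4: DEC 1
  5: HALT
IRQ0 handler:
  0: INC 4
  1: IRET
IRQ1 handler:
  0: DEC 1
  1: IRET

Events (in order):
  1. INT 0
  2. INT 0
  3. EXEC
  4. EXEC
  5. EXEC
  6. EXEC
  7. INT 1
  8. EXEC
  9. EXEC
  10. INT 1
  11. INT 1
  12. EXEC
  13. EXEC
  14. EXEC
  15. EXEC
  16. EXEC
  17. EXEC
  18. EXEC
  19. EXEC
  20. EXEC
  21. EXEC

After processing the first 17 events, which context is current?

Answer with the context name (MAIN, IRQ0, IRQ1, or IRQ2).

Answer: MAIN

Derivation:
Event 1 (INT 0): INT 0 arrives: push (MAIN, PC=0), enter IRQ0 at PC=0 (depth now 1)
Event 2 (INT 0): INT 0 arrives: push (IRQ0, PC=0), enter IRQ0 at PC=0 (depth now 2)
Event 3 (EXEC): [IRQ0] PC=0: INC 4 -> ACC=4
Event 4 (EXEC): [IRQ0] PC=1: IRET -> resume IRQ0 at PC=0 (depth now 1)
Event 5 (EXEC): [IRQ0] PC=0: INC 4 -> ACC=8
Event 6 (EXEC): [IRQ0] PC=1: IRET -> resume MAIN at PC=0 (depth now 0)
Event 7 (INT 1): INT 1 arrives: push (MAIN, PC=0), enter IRQ1 at PC=0 (depth now 1)
Event 8 (EXEC): [IRQ1] PC=0: DEC 1 -> ACC=7
Event 9 (EXEC): [IRQ1] PC=1: IRET -> resume MAIN at PC=0 (depth now 0)
Event 10 (INT 1): INT 1 arrives: push (MAIN, PC=0), enter IRQ1 at PC=0 (depth now 1)
Event 11 (INT 1): INT 1 arrives: push (IRQ1, PC=0), enter IRQ1 at PC=0 (depth now 2)
Event 12 (EXEC): [IRQ1] PC=0: DEC 1 -> ACC=6
Event 13 (EXEC): [IRQ1] PC=1: IRET -> resume IRQ1 at PC=0 (depth now 1)
Event 14 (EXEC): [IRQ1] PC=0: DEC 1 -> ACC=5
Event 15 (EXEC): [IRQ1] PC=1: IRET -> resume MAIN at PC=0 (depth now 0)
Event 16 (EXEC): [MAIN] PC=0: INC 4 -> ACC=9
Event 17 (EXEC): [MAIN] PC=1: NOP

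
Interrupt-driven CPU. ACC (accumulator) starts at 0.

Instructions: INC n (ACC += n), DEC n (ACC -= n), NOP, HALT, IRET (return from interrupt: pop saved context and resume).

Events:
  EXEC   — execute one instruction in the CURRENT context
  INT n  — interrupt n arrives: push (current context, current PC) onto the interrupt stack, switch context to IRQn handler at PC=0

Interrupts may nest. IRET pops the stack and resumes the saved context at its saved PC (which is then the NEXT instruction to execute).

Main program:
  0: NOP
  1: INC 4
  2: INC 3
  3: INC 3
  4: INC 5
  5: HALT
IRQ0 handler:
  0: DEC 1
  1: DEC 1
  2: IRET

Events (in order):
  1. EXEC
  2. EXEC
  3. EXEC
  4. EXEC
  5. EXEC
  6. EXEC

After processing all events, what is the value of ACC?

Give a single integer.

Answer: 15

Derivation:
Event 1 (EXEC): [MAIN] PC=0: NOP
Event 2 (EXEC): [MAIN] PC=1: INC 4 -> ACC=4
Event 3 (EXEC): [MAIN] PC=2: INC 3 -> ACC=7
Event 4 (EXEC): [MAIN] PC=3: INC 3 -> ACC=10
Event 5 (EXEC): [MAIN] PC=4: INC 5 -> ACC=15
Event 6 (EXEC): [MAIN] PC=5: HALT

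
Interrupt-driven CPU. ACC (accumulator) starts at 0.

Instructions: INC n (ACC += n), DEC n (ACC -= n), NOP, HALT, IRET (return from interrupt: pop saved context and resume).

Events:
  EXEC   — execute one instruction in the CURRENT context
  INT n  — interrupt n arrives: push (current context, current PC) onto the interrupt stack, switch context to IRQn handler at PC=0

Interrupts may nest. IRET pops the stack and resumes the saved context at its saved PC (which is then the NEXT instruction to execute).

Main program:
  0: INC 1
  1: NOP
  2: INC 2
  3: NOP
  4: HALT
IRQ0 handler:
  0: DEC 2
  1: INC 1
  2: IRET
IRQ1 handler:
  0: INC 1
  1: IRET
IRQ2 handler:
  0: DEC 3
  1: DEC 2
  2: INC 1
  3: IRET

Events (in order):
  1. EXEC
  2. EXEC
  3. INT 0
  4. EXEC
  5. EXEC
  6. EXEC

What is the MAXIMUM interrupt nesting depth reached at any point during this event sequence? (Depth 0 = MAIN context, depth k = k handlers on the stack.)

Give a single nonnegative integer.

Answer: 1

Derivation:
Event 1 (EXEC): [MAIN] PC=0: INC 1 -> ACC=1 [depth=0]
Event 2 (EXEC): [MAIN] PC=1: NOP [depth=0]
Event 3 (INT 0): INT 0 arrives: push (MAIN, PC=2), enter IRQ0 at PC=0 (depth now 1) [depth=1]
Event 4 (EXEC): [IRQ0] PC=0: DEC 2 -> ACC=-1 [depth=1]
Event 5 (EXEC): [IRQ0] PC=1: INC 1 -> ACC=0 [depth=1]
Event 6 (EXEC): [IRQ0] PC=2: IRET -> resume MAIN at PC=2 (depth now 0) [depth=0]
Max depth observed: 1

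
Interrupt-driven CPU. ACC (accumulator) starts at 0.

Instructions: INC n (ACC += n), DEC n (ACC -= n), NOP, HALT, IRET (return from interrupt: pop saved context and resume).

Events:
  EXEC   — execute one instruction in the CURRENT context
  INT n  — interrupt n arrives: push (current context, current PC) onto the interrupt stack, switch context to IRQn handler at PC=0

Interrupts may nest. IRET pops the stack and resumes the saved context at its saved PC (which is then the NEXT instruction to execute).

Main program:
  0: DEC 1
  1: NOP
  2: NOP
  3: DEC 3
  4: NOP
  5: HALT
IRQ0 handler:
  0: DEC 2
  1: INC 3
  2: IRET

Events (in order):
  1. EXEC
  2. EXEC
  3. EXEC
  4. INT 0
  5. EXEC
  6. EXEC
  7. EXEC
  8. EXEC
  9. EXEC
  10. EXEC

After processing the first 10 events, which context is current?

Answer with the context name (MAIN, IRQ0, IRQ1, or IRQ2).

Event 1 (EXEC): [MAIN] PC=0: DEC 1 -> ACC=-1
Event 2 (EXEC): [MAIN] PC=1: NOP
Event 3 (EXEC): [MAIN] PC=2: NOP
Event 4 (INT 0): INT 0 arrives: push (MAIN, PC=3), enter IRQ0 at PC=0 (depth now 1)
Event 5 (EXEC): [IRQ0] PC=0: DEC 2 -> ACC=-3
Event 6 (EXEC): [IRQ0] PC=1: INC 3 -> ACC=0
Event 7 (EXEC): [IRQ0] PC=2: IRET -> resume MAIN at PC=3 (depth now 0)
Event 8 (EXEC): [MAIN] PC=3: DEC 3 -> ACC=-3
Event 9 (EXEC): [MAIN] PC=4: NOP
Event 10 (EXEC): [MAIN] PC=5: HALT

Answer: MAIN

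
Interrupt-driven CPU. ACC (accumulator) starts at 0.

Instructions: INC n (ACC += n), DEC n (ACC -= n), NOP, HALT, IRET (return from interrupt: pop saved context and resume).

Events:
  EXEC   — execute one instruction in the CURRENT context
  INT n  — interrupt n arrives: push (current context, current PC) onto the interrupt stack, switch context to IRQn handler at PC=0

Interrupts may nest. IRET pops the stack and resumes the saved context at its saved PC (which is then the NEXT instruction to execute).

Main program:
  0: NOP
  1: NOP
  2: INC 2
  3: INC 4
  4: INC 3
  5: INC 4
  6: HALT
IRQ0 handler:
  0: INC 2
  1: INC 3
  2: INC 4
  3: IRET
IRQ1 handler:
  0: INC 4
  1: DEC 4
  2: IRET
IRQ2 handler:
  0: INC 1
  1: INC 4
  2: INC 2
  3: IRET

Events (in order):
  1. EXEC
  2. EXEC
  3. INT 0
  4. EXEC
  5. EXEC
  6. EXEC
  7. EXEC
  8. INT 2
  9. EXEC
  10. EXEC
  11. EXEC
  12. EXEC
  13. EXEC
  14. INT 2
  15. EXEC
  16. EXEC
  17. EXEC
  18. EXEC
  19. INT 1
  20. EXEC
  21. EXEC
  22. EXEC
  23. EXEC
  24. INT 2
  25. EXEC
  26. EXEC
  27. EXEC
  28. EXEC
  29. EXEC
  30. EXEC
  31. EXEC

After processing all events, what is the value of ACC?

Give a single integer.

Event 1 (EXEC): [MAIN] PC=0: NOP
Event 2 (EXEC): [MAIN] PC=1: NOP
Event 3 (INT 0): INT 0 arrives: push (MAIN, PC=2), enter IRQ0 at PC=0 (depth now 1)
Event 4 (EXEC): [IRQ0] PC=0: INC 2 -> ACC=2
Event 5 (EXEC): [IRQ0] PC=1: INC 3 -> ACC=5
Event 6 (EXEC): [IRQ0] PC=2: INC 4 -> ACC=9
Event 7 (EXEC): [IRQ0] PC=3: IRET -> resume MAIN at PC=2 (depth now 0)
Event 8 (INT 2): INT 2 arrives: push (MAIN, PC=2), enter IRQ2 at PC=0 (depth now 1)
Event 9 (EXEC): [IRQ2] PC=0: INC 1 -> ACC=10
Event 10 (EXEC): [IRQ2] PC=1: INC 4 -> ACC=14
Event 11 (EXEC): [IRQ2] PC=2: INC 2 -> ACC=16
Event 12 (EXEC): [IRQ2] PC=3: IRET -> resume MAIN at PC=2 (depth now 0)
Event 13 (EXEC): [MAIN] PC=2: INC 2 -> ACC=18
Event 14 (INT 2): INT 2 arrives: push (MAIN, PC=3), enter IRQ2 at PC=0 (depth now 1)
Event 15 (EXEC): [IRQ2] PC=0: INC 1 -> ACC=19
Event 16 (EXEC): [IRQ2] PC=1: INC 4 -> ACC=23
Event 17 (EXEC): [IRQ2] PC=2: INC 2 -> ACC=25
Event 18 (EXEC): [IRQ2] PC=3: IRET -> resume MAIN at PC=3 (depth now 0)
Event 19 (INT 1): INT 1 arrives: push (MAIN, PC=3), enter IRQ1 at PC=0 (depth now 1)
Event 20 (EXEC): [IRQ1] PC=0: INC 4 -> ACC=29
Event 21 (EXEC): [IRQ1] PC=1: DEC 4 -> ACC=25
Event 22 (EXEC): [IRQ1] PC=2: IRET -> resume MAIN at PC=3 (depth now 0)
Event 23 (EXEC): [MAIN] PC=3: INC 4 -> ACC=29
Event 24 (INT 2): INT 2 arrives: push (MAIN, PC=4), enter IRQ2 at PC=0 (depth now 1)
Event 25 (EXEC): [IRQ2] PC=0: INC 1 -> ACC=30
Event 26 (EXEC): [IRQ2] PC=1: INC 4 -> ACC=34
Event 27 (EXEC): [IRQ2] PC=2: INC 2 -> ACC=36
Event 28 (EXEC): [IRQ2] PC=3: IRET -> resume MAIN at PC=4 (depth now 0)
Event 29 (EXEC): [MAIN] PC=4: INC 3 -> ACC=39
Event 30 (EXEC): [MAIN] PC=5: INC 4 -> ACC=43
Event 31 (EXEC): [MAIN] PC=6: HALT

Answer: 43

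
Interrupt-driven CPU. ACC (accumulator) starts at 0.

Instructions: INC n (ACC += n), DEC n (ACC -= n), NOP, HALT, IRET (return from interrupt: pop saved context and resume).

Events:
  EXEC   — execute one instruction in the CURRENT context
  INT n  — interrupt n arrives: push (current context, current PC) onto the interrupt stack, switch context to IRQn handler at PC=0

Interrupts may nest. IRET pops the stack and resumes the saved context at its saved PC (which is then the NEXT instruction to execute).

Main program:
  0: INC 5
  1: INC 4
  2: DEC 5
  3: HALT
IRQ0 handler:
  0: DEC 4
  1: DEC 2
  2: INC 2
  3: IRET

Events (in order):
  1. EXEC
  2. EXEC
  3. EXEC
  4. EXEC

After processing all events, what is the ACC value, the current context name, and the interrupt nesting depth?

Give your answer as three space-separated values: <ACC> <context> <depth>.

Answer: 4 MAIN 0

Derivation:
Event 1 (EXEC): [MAIN] PC=0: INC 5 -> ACC=5
Event 2 (EXEC): [MAIN] PC=1: INC 4 -> ACC=9
Event 3 (EXEC): [MAIN] PC=2: DEC 5 -> ACC=4
Event 4 (EXEC): [MAIN] PC=3: HALT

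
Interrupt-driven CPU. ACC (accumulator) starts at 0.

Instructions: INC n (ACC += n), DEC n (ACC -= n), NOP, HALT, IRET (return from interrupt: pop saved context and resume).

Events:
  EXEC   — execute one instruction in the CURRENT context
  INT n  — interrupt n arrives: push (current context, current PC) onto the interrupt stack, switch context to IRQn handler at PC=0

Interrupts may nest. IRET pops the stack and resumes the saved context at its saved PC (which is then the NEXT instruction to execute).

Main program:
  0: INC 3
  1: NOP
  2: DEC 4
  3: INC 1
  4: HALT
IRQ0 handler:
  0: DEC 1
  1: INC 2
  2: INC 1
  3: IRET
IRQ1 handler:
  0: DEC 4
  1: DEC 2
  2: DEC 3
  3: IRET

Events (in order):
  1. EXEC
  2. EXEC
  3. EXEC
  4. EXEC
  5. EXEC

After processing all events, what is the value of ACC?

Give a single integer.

Event 1 (EXEC): [MAIN] PC=0: INC 3 -> ACC=3
Event 2 (EXEC): [MAIN] PC=1: NOP
Event 3 (EXEC): [MAIN] PC=2: DEC 4 -> ACC=-1
Event 4 (EXEC): [MAIN] PC=3: INC 1 -> ACC=0
Event 5 (EXEC): [MAIN] PC=4: HALT

Answer: 0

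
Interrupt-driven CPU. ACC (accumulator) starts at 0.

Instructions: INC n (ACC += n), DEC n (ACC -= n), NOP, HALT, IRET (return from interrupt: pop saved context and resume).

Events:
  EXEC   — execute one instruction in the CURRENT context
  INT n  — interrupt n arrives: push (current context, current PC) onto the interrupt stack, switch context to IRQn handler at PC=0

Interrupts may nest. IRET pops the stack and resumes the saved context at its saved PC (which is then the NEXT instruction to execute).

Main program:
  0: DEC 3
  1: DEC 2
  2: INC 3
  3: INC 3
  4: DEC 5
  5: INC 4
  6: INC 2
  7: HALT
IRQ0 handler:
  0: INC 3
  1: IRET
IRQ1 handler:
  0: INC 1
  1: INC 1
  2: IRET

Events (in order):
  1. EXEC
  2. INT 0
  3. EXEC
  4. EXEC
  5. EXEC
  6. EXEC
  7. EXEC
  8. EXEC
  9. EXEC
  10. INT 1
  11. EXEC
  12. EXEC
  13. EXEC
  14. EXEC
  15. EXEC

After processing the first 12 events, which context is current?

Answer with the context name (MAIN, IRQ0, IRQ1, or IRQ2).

Answer: IRQ1

Derivation:
Event 1 (EXEC): [MAIN] PC=0: DEC 3 -> ACC=-3
Event 2 (INT 0): INT 0 arrives: push (MAIN, PC=1), enter IRQ0 at PC=0 (depth now 1)
Event 3 (EXEC): [IRQ0] PC=0: INC 3 -> ACC=0
Event 4 (EXEC): [IRQ0] PC=1: IRET -> resume MAIN at PC=1 (depth now 0)
Event 5 (EXEC): [MAIN] PC=1: DEC 2 -> ACC=-2
Event 6 (EXEC): [MAIN] PC=2: INC 3 -> ACC=1
Event 7 (EXEC): [MAIN] PC=3: INC 3 -> ACC=4
Event 8 (EXEC): [MAIN] PC=4: DEC 5 -> ACC=-1
Event 9 (EXEC): [MAIN] PC=5: INC 4 -> ACC=3
Event 10 (INT 1): INT 1 arrives: push (MAIN, PC=6), enter IRQ1 at PC=0 (depth now 1)
Event 11 (EXEC): [IRQ1] PC=0: INC 1 -> ACC=4
Event 12 (EXEC): [IRQ1] PC=1: INC 1 -> ACC=5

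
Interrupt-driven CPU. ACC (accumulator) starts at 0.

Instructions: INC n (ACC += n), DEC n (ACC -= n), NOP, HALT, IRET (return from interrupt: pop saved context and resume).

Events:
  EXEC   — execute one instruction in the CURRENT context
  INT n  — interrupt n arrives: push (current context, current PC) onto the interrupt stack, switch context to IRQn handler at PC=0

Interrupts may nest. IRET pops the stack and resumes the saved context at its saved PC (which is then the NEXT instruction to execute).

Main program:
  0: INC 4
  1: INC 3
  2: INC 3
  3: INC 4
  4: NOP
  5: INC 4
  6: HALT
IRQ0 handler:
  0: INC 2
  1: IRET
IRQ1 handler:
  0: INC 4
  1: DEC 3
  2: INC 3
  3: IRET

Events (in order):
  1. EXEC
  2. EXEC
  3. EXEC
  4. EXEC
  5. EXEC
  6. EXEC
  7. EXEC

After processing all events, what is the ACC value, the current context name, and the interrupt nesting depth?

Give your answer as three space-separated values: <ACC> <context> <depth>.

Answer: 18 MAIN 0

Derivation:
Event 1 (EXEC): [MAIN] PC=0: INC 4 -> ACC=4
Event 2 (EXEC): [MAIN] PC=1: INC 3 -> ACC=7
Event 3 (EXEC): [MAIN] PC=2: INC 3 -> ACC=10
Event 4 (EXEC): [MAIN] PC=3: INC 4 -> ACC=14
Event 5 (EXEC): [MAIN] PC=4: NOP
Event 6 (EXEC): [MAIN] PC=5: INC 4 -> ACC=18
Event 7 (EXEC): [MAIN] PC=6: HALT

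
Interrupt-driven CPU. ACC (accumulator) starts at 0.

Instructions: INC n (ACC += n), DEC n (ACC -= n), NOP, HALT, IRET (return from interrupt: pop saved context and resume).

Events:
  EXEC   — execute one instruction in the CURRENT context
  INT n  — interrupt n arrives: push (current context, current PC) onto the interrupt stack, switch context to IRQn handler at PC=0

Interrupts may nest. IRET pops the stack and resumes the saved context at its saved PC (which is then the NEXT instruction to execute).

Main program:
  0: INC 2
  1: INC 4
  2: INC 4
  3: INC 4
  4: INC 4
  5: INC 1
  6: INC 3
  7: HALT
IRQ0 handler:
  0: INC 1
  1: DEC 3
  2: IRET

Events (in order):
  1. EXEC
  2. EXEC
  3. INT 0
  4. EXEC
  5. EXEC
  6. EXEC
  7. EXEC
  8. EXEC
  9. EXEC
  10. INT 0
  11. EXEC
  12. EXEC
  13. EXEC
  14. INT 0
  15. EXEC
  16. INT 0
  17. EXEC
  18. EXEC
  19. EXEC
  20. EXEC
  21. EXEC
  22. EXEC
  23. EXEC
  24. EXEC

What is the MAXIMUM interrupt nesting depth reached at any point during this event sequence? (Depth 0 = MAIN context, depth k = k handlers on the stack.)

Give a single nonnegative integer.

Answer: 2

Derivation:
Event 1 (EXEC): [MAIN] PC=0: INC 2 -> ACC=2 [depth=0]
Event 2 (EXEC): [MAIN] PC=1: INC 4 -> ACC=6 [depth=0]
Event 3 (INT 0): INT 0 arrives: push (MAIN, PC=2), enter IRQ0 at PC=0 (depth now 1) [depth=1]
Event 4 (EXEC): [IRQ0] PC=0: INC 1 -> ACC=7 [depth=1]
Event 5 (EXEC): [IRQ0] PC=1: DEC 3 -> ACC=4 [depth=1]
Event 6 (EXEC): [IRQ0] PC=2: IRET -> resume MAIN at PC=2 (depth now 0) [depth=0]
Event 7 (EXEC): [MAIN] PC=2: INC 4 -> ACC=8 [depth=0]
Event 8 (EXEC): [MAIN] PC=3: INC 4 -> ACC=12 [depth=0]
Event 9 (EXEC): [MAIN] PC=4: INC 4 -> ACC=16 [depth=0]
Event 10 (INT 0): INT 0 arrives: push (MAIN, PC=5), enter IRQ0 at PC=0 (depth now 1) [depth=1]
Event 11 (EXEC): [IRQ0] PC=0: INC 1 -> ACC=17 [depth=1]
Event 12 (EXEC): [IRQ0] PC=1: DEC 3 -> ACC=14 [depth=1]
Event 13 (EXEC): [IRQ0] PC=2: IRET -> resume MAIN at PC=5 (depth now 0) [depth=0]
Event 14 (INT 0): INT 0 arrives: push (MAIN, PC=5), enter IRQ0 at PC=0 (depth now 1) [depth=1]
Event 15 (EXEC): [IRQ0] PC=0: INC 1 -> ACC=15 [depth=1]
Event 16 (INT 0): INT 0 arrives: push (IRQ0, PC=1), enter IRQ0 at PC=0 (depth now 2) [depth=2]
Event 17 (EXEC): [IRQ0] PC=0: INC 1 -> ACC=16 [depth=2]
Event 18 (EXEC): [IRQ0] PC=1: DEC 3 -> ACC=13 [depth=2]
Event 19 (EXEC): [IRQ0] PC=2: IRET -> resume IRQ0 at PC=1 (depth now 1) [depth=1]
Event 20 (EXEC): [IRQ0] PC=1: DEC 3 -> ACC=10 [depth=1]
Event 21 (EXEC): [IRQ0] PC=2: IRET -> resume MAIN at PC=5 (depth now 0) [depth=0]
Event 22 (EXEC): [MAIN] PC=5: INC 1 -> ACC=11 [depth=0]
Event 23 (EXEC): [MAIN] PC=6: INC 3 -> ACC=14 [depth=0]
Event 24 (EXEC): [MAIN] PC=7: HALT [depth=0]
Max depth observed: 2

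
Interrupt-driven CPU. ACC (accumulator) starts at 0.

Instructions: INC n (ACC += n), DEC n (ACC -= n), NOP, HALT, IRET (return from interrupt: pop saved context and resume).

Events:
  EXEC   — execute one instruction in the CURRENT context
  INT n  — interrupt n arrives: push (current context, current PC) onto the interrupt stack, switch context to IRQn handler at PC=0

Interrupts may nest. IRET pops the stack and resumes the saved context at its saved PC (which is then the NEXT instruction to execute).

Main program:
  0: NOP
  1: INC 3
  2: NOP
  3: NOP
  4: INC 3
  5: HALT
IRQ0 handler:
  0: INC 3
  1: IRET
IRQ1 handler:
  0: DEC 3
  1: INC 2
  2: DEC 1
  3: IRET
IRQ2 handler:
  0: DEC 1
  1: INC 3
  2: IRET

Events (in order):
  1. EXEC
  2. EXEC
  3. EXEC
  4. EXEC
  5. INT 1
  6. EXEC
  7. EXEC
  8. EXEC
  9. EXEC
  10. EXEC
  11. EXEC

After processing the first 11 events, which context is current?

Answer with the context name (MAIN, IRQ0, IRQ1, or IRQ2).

Event 1 (EXEC): [MAIN] PC=0: NOP
Event 2 (EXEC): [MAIN] PC=1: INC 3 -> ACC=3
Event 3 (EXEC): [MAIN] PC=2: NOP
Event 4 (EXEC): [MAIN] PC=3: NOP
Event 5 (INT 1): INT 1 arrives: push (MAIN, PC=4), enter IRQ1 at PC=0 (depth now 1)
Event 6 (EXEC): [IRQ1] PC=0: DEC 3 -> ACC=0
Event 7 (EXEC): [IRQ1] PC=1: INC 2 -> ACC=2
Event 8 (EXEC): [IRQ1] PC=2: DEC 1 -> ACC=1
Event 9 (EXEC): [IRQ1] PC=3: IRET -> resume MAIN at PC=4 (depth now 0)
Event 10 (EXEC): [MAIN] PC=4: INC 3 -> ACC=4
Event 11 (EXEC): [MAIN] PC=5: HALT

Answer: MAIN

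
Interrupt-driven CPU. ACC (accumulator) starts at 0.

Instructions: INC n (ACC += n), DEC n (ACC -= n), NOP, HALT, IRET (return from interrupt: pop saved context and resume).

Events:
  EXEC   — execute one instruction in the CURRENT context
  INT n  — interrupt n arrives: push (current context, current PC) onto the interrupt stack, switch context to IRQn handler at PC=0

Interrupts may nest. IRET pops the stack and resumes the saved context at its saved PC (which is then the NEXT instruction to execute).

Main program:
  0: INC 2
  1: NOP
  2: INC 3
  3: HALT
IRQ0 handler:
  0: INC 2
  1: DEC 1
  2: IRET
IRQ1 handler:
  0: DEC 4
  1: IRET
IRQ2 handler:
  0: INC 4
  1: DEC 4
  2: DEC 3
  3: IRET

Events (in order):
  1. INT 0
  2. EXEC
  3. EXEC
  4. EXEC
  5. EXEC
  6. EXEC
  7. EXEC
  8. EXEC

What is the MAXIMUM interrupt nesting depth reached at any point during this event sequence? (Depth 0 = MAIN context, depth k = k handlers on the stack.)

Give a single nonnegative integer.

Answer: 1

Derivation:
Event 1 (INT 0): INT 0 arrives: push (MAIN, PC=0), enter IRQ0 at PC=0 (depth now 1) [depth=1]
Event 2 (EXEC): [IRQ0] PC=0: INC 2 -> ACC=2 [depth=1]
Event 3 (EXEC): [IRQ0] PC=1: DEC 1 -> ACC=1 [depth=1]
Event 4 (EXEC): [IRQ0] PC=2: IRET -> resume MAIN at PC=0 (depth now 0) [depth=0]
Event 5 (EXEC): [MAIN] PC=0: INC 2 -> ACC=3 [depth=0]
Event 6 (EXEC): [MAIN] PC=1: NOP [depth=0]
Event 7 (EXEC): [MAIN] PC=2: INC 3 -> ACC=6 [depth=0]
Event 8 (EXEC): [MAIN] PC=3: HALT [depth=0]
Max depth observed: 1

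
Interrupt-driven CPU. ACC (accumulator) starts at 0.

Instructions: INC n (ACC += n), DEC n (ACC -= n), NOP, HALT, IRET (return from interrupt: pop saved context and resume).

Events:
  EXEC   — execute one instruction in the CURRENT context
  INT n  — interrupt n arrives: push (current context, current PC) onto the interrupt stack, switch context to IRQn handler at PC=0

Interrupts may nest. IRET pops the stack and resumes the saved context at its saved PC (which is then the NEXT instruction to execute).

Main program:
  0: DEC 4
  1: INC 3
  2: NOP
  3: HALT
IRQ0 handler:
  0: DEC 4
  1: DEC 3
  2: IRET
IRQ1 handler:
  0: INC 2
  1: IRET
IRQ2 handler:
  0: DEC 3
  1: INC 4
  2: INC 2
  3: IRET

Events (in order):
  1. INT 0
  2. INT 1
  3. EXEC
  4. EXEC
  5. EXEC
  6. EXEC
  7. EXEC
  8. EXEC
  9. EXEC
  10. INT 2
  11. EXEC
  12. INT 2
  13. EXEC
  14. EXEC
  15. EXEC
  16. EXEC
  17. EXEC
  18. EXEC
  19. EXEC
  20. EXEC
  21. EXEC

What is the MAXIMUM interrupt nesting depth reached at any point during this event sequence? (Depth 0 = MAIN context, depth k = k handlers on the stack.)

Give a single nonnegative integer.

Answer: 2

Derivation:
Event 1 (INT 0): INT 0 arrives: push (MAIN, PC=0), enter IRQ0 at PC=0 (depth now 1) [depth=1]
Event 2 (INT 1): INT 1 arrives: push (IRQ0, PC=0), enter IRQ1 at PC=0 (depth now 2) [depth=2]
Event 3 (EXEC): [IRQ1] PC=0: INC 2 -> ACC=2 [depth=2]
Event 4 (EXEC): [IRQ1] PC=1: IRET -> resume IRQ0 at PC=0 (depth now 1) [depth=1]
Event 5 (EXEC): [IRQ0] PC=0: DEC 4 -> ACC=-2 [depth=1]
Event 6 (EXEC): [IRQ0] PC=1: DEC 3 -> ACC=-5 [depth=1]
Event 7 (EXEC): [IRQ0] PC=2: IRET -> resume MAIN at PC=0 (depth now 0) [depth=0]
Event 8 (EXEC): [MAIN] PC=0: DEC 4 -> ACC=-9 [depth=0]
Event 9 (EXEC): [MAIN] PC=1: INC 3 -> ACC=-6 [depth=0]
Event 10 (INT 2): INT 2 arrives: push (MAIN, PC=2), enter IRQ2 at PC=0 (depth now 1) [depth=1]
Event 11 (EXEC): [IRQ2] PC=0: DEC 3 -> ACC=-9 [depth=1]
Event 12 (INT 2): INT 2 arrives: push (IRQ2, PC=1), enter IRQ2 at PC=0 (depth now 2) [depth=2]
Event 13 (EXEC): [IRQ2] PC=0: DEC 3 -> ACC=-12 [depth=2]
Event 14 (EXEC): [IRQ2] PC=1: INC 4 -> ACC=-8 [depth=2]
Event 15 (EXEC): [IRQ2] PC=2: INC 2 -> ACC=-6 [depth=2]
Event 16 (EXEC): [IRQ2] PC=3: IRET -> resume IRQ2 at PC=1 (depth now 1) [depth=1]
Event 17 (EXEC): [IRQ2] PC=1: INC 4 -> ACC=-2 [depth=1]
Event 18 (EXEC): [IRQ2] PC=2: INC 2 -> ACC=0 [depth=1]
Event 19 (EXEC): [IRQ2] PC=3: IRET -> resume MAIN at PC=2 (depth now 0) [depth=0]
Event 20 (EXEC): [MAIN] PC=2: NOP [depth=0]
Event 21 (EXEC): [MAIN] PC=3: HALT [depth=0]
Max depth observed: 2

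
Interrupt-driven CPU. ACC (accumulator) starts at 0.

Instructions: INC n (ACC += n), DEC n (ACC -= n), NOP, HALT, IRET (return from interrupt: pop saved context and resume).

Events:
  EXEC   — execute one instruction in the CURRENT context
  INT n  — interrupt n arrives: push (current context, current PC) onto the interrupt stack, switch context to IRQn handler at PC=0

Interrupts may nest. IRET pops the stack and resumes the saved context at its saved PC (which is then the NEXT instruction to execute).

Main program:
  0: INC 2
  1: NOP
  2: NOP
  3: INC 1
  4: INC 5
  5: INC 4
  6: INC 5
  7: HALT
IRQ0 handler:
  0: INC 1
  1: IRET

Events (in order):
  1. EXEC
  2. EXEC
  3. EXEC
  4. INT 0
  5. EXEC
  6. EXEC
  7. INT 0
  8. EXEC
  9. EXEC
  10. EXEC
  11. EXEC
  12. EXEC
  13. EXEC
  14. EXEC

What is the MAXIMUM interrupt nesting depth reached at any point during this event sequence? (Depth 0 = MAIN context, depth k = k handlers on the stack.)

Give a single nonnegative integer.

Event 1 (EXEC): [MAIN] PC=0: INC 2 -> ACC=2 [depth=0]
Event 2 (EXEC): [MAIN] PC=1: NOP [depth=0]
Event 3 (EXEC): [MAIN] PC=2: NOP [depth=0]
Event 4 (INT 0): INT 0 arrives: push (MAIN, PC=3), enter IRQ0 at PC=0 (depth now 1) [depth=1]
Event 5 (EXEC): [IRQ0] PC=0: INC 1 -> ACC=3 [depth=1]
Event 6 (EXEC): [IRQ0] PC=1: IRET -> resume MAIN at PC=3 (depth now 0) [depth=0]
Event 7 (INT 0): INT 0 arrives: push (MAIN, PC=3), enter IRQ0 at PC=0 (depth now 1) [depth=1]
Event 8 (EXEC): [IRQ0] PC=0: INC 1 -> ACC=4 [depth=1]
Event 9 (EXEC): [IRQ0] PC=1: IRET -> resume MAIN at PC=3 (depth now 0) [depth=0]
Event 10 (EXEC): [MAIN] PC=3: INC 1 -> ACC=5 [depth=0]
Event 11 (EXEC): [MAIN] PC=4: INC 5 -> ACC=10 [depth=0]
Event 12 (EXEC): [MAIN] PC=5: INC 4 -> ACC=14 [depth=0]
Event 13 (EXEC): [MAIN] PC=6: INC 5 -> ACC=19 [depth=0]
Event 14 (EXEC): [MAIN] PC=7: HALT [depth=0]
Max depth observed: 1

Answer: 1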